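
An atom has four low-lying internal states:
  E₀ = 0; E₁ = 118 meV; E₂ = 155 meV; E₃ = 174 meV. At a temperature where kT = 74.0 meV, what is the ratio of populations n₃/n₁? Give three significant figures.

n₃/n₁ = exp[−(E₃−E₁)/kT] = exp(−(56 meV)/(74.0 meV)) = exp(-0.75676) = 0.469.

0.469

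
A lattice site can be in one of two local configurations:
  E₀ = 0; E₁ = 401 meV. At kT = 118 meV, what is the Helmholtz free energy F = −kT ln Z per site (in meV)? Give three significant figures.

Eᵢ/kT = 0, 3.3983.
Z = Σ e^(−Eᵢ/kT) = e^(−0) + e^(−3.3983) = 1.0000 + 0.033430 = 1.0334.
F = −kT ln Z = −118 × ln(1.0334) = −118 × 0.032854 = -3.88 meV.

-3.88 meV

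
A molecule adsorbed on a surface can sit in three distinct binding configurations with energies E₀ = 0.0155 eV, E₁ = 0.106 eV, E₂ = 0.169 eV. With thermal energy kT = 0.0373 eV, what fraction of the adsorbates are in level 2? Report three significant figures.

Eᵢ/kT = 0.41555, 2.8418, 4.5308.
Z = Σ e^(−Eᵢ/kT) = e^(−0.41555) + e^(−2.8418) + e^(−4.5308) = 0.65998 + 0.058321 + 0.010772 = 0.72907.
P₂ = e^(−E₂/kT) / Z = 0.010772/0.72907 = 0.0148.

0.0148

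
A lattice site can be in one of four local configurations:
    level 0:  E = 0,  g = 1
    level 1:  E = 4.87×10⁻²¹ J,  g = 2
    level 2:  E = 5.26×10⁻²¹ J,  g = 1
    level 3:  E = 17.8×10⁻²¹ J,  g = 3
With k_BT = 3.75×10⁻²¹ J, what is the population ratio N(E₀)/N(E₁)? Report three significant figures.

1.83

n₀/n₁ = (g₀/g₁) exp[−(E₀−E₁)/kT] = (1/2) × exp(−(-4.87 ×10⁻²¹ J)/(3.75 ×10⁻²¹ J)) = (1/2) × exp(1.2987) = 1.83.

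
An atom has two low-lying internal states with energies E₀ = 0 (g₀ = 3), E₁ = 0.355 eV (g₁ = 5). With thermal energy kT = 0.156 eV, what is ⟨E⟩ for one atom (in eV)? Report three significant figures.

0.0519 eV

Eᵢ/kT = 0, 2.2756.
Z = Σ gᵢe^(−Eᵢ/kT) = 3·e^(−0) + 5·e^(−2.2756) = 3.0000 + 0.51368 = 3.5137.
⟨E⟩ = Σ Eᵢ gᵢe^(−Eᵢ/kT) / Z = (0·3.0000 + 0.355·0.51368) / 3.5137 = 0.0519 eV.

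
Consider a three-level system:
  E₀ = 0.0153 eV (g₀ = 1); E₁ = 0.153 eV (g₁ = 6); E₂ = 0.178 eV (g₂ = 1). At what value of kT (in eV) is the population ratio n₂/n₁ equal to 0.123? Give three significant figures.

0.0823 eV

n₂/n₁ = (g₂/g₁) exp[−(E₂−E₁)/kT] = 0.123.
⇒ (E₂−E₁)/kT = ln((1/6)/0.123) = ln(1.3550) = 0.30380.
kT = 0.025 eV / 0.30380 = 0.0823 eV.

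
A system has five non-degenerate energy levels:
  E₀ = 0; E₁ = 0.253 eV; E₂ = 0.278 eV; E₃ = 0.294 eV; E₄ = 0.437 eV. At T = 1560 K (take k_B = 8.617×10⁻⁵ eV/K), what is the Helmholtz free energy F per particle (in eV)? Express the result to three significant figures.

k_BT = 8.617×10⁻⁵ × 1560 K = 0.13443 eV.
Eᵢ/kT = 0, 1.8820, 2.0680, 2.1870, 3.2508.
Z = Σ e^(−Eᵢ/kT) = e^(−0) + e^(−1.8820) + e^(−2.0680) + e^(−2.1870) + e^(−3.2508) = 1.0000 + 0.15229 + 0.12644 + 0.11225 + 0.038743 = 1.4297.
F = −kT ln Z = −0.13443 × ln(1.4297) = −0.13443 × 0.35746 = -0.0481 eV.

-0.0481 eV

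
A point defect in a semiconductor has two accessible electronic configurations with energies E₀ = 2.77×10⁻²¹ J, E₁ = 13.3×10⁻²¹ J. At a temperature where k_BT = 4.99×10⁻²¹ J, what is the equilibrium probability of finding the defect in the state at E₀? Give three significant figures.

0.892

Eᵢ/kT = 0.55511, 2.6653.
Z = Σ e^(−Eᵢ/kT) = e^(−0.55511) + e^(−2.6653) = 0.57401 + 0.069578 = 0.64359.
P₀ = e^(−E₀/kT) / Z = 0.57401/0.64359 = 0.892.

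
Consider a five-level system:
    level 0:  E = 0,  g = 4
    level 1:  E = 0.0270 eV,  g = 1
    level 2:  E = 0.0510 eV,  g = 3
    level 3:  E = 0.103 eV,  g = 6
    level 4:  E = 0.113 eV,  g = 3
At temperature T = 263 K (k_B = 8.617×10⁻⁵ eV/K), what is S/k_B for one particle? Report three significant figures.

1.86

k_BT = 8.617×10⁻⁵ × 263 K = 0.022663 eV.
Eᵢ/kT = 0, 1.1914, 2.2504, 4.5449, 4.9861.
Z = Σ gᵢe^(−Eᵢ/kT) = 4·e^(−0) + 1·e^(−1.1914) + 3·e^(−2.2504) + 6·e^(−4.5449) + 3·e^(−4.9861) = 4.0000 + 0.30380 + 0.31607 + 0.063727 + 0.020497 = 4.7041.
⟨E⟩ = Σ EᵢPᵢ = 0.0070581 eV.
S/k_B = ln Z + ⟨E⟩/kT = ln(4.7041) + 0.0070581/0.022663 = 1.5484 + 0.31144 = 1.86.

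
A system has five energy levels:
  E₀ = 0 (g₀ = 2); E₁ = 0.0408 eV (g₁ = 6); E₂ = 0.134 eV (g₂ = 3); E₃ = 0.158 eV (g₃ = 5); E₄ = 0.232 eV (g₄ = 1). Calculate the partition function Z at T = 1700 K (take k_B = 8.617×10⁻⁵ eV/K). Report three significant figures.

k_BT = 8.617×10⁻⁵ × 1700 K = 0.14649 eV.
Eᵢ/kT = 0, 0.27852, 0.91474, 1.0786, 1.5837.
Z = Σ gᵢe^(−Eᵢ/kT) = 2·e^(−0) + 6·e^(−0.27852) + 3·e^(−0.91474) + 5·e^(−1.0786) + 1·e^(−1.5837) = 2.0000 + 4.5414 + 1.2019 + 1.7004 + 0.20521 = 9.6489.

Z = 9.65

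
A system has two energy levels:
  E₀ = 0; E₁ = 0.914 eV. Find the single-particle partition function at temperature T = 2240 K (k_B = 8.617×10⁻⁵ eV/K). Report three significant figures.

Z = 1.01

k_BT = 8.617×10⁻⁵ × 2240 K = 0.19302 eV.
Eᵢ/kT = 0, 4.7353.
Z = Σ e^(−Eᵢ/kT) = e^(−0) + e^(−4.7353) = 1.0000 + 0.0087798 = 1.0088.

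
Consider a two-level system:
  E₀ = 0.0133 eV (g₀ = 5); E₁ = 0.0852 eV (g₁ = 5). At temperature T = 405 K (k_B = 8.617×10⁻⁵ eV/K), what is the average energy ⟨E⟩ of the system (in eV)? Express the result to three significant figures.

0.0214 eV

k_BT = 8.617×10⁻⁵ × 405 K = 0.034899 eV.
Eᵢ/kT = 0.38110, 2.4413.
Z = Σ gᵢe^(−Eᵢ/kT) = 5·e^(−0.38110) + 5·e^(−2.4413) = 3.4155 + 0.43524 = 3.8507.
⟨E⟩ = Σ Eᵢ gᵢe^(−Eᵢ/kT) / Z = (0.0133·3.4155 + 0.0852·0.43524) / 3.8507 = 0.0214 eV.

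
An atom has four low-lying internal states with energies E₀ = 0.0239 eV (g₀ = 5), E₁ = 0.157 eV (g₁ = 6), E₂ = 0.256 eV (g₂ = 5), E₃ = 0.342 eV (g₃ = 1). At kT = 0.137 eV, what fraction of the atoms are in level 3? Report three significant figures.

Eᵢ/kT = 0.17445, 1.1460, 1.8686, 2.4964.
Z = Σ gᵢe^(−Eᵢ/kT) = 5·e^(−0.17445) + 6·e^(−1.1460) + 5·e^(−1.8686) + 1·e^(−2.4964) = 4.1996 + 1.9074 + 0.77170 + 0.082381 = 6.9611.
P₃ = g₃ e^(−E₃/kT) / Z = 0.082381/6.9611 = 0.0118.

0.0118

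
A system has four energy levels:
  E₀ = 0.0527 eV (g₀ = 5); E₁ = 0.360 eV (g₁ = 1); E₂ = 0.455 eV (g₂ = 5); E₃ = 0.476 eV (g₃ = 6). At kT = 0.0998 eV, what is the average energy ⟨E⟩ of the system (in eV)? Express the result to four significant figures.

0.06925 eV

Eᵢ/kT = 0.528056, 3.60721, 4.55912, 4.76954.
Z = Σ gᵢe^(−Eᵢ/kT) = 5·e^(−0.528056) + 1·e^(−3.60721) + 5·e^(−4.55912) + 6·e^(−4.76954) = 2.94875 + 0.0271274 + 0.0523563 + 0.0509057 = 3.07914.
⟨E⟩ = Σ Eᵢ gᵢe^(−Eᵢ/kT) / Z = (0.0527·2.94875 + 0.360·0.0271274 + 0.455·0.0523563 + 0.476·0.0509057) / 3.07914 = 0.06925 eV.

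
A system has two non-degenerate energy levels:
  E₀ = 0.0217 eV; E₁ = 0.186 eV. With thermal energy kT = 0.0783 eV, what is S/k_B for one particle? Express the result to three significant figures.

Eᵢ/kT = 0.27714, 2.3755.
Z = Σ e^(−Eᵢ/kT) = e^(−0.27714) + e^(−2.3755) = 0.75795 + 0.092968 = 0.85092.
⟨E⟩ = Σ EᵢPᵢ = 0.039651 eV.
S/k_B = ln Z + ⟨E⟩/kT = ln(0.85092) + 0.039651/0.0783 = -0.16144 + 0.50640 = 0.345.

0.345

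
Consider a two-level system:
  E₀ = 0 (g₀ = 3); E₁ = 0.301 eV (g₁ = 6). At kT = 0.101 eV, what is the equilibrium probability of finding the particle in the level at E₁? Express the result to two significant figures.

0.092

Eᵢ/kT = 0, 2.980.
Z = Σ gᵢe^(−Eᵢ/kT) = 3·e^(−0) + 6·e^(−2.980) = 3.000 + 0.3048 = 3.305.
P₁ = g₁ e^(−E₁/kT) / Z = 0.3048/3.305 = 0.092.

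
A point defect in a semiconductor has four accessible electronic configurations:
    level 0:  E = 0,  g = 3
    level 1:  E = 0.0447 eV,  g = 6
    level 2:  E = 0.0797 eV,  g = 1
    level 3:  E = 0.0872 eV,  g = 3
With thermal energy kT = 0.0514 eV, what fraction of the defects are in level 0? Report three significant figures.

Eᵢ/kT = 0, 0.86965, 1.5506, 1.6965.
Z = Σ gᵢe^(−Eᵢ/kT) = 3·e^(−0) + 6·e^(−0.86965) + 1·e^(−1.5506) + 3·e^(−1.6965) = 3.0000 + 2.5146 + 0.21212 + 0.54997 = 6.2767.
P₀ = g₀ e^(−E₀/kT) / Z = 3.0000/6.2767 = 0.478.

0.478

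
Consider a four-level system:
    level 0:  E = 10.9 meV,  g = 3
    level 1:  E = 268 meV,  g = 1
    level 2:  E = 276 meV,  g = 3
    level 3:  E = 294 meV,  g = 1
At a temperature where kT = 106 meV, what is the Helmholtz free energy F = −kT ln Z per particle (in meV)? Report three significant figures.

Eᵢ/kT = 0.10283, 2.5283, 2.6038, 2.7736.
Z = Σ gᵢe^(−Eᵢ/kT) = 3·e^(−0.10283) + 1·e^(−2.5283) + 3·e^(−2.6038) + 1·e^(−2.7736) = 2.7068 + 0.079795 + 0.22198 + 0.062437 = 3.0710.
F = −kT ln Z = −106 × ln(3.0710) = −106 × 1.1220 = -119 meV.

-119 meV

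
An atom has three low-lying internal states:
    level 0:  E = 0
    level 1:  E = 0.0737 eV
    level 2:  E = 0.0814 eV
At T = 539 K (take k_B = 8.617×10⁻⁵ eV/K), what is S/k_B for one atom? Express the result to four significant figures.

0.7766

k_BT = 8.617×10⁻⁵ × 539 K = 0.0464456 eV.
Eᵢ/kT = 0, 1.58680, 1.75259.
Z = Σ e^(−Eᵢ/kT) = e^(−0) + e^(−1.58680) + e^(−1.75259) = 1.00000 + 0.204579 + 0.173324 = 1.37790.
⟨E⟩ = Σ EᵢPᵢ = 0.0211815 eV.
S/k_B = ln Z + ⟨E⟩/kT = ln(1.37790) + 0.0211815/0.0464456 = 0.320561 + 0.456050 = 0.7766.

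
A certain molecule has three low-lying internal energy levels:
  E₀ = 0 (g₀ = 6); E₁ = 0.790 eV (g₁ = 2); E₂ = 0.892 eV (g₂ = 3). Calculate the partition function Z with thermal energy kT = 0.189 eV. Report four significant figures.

Z = 6.057

Eᵢ/kT = 0, 4.17989, 4.71958.
Z = Σ gᵢe^(−Eᵢ/kT) = 6·e^(−0) + 2·e^(−4.17989) + 3·e^(−4.71958) = 6.00000 + 0.0306004 + 0.0267568 = 6.05736.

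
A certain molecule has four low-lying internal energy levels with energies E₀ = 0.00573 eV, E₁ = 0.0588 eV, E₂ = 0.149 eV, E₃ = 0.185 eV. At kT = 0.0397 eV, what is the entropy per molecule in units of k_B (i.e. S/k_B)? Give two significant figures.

Eᵢ/kT = 0.1443, 1.481, 3.753, 4.660.
Z = Σ e^(−Eᵢ/kT) = e^(−0.1443) + e^(−1.481) + e^(−3.753) + e^(−4.660) = 0.8656 + 0.2274 + 0.02345 + 0.009466 = 1.126.
⟨E⟩ = Σ EᵢPᵢ = 0.02094 eV.
S/k_B = ln Z + ⟨E⟩/kT = ln(1.126) + 0.02094/0.0397 = 0.1187 + 0.5275 = 0.65.

0.65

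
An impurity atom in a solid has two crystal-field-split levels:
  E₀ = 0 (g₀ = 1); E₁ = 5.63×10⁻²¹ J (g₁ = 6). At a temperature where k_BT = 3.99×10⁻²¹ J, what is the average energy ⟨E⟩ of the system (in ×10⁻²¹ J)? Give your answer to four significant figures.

3.344 ×10⁻²¹ J

Eᵢ/kT = 0, 1.41103.
Z = Σ gᵢe^(−Eᵢ/kT) = 1·e^(−0) + 6·e^(−1.41103) = 1.00000 + 1.46335 = 2.46335.
⟨E⟩ = Σ Eᵢ gᵢe^(−Eᵢ/kT) / Z = (0·1.00000 + 5.63·1.46335) / 2.46335 = 3.344 ×10⁻²¹ J.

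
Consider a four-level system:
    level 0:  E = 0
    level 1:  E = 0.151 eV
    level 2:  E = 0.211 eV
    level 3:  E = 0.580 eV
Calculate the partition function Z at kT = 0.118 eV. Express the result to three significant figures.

Eᵢ/kT = 0, 1.2797, 1.7881, 4.9153.
Z = Σ e^(−Eᵢ/kT) = e^(−0) + e^(−1.2797) + e^(−1.7881) + e^(−4.9153) = 1.0000 + 0.27812 + 0.16728 + 0.0073335 = 1.4527.

Z = 1.45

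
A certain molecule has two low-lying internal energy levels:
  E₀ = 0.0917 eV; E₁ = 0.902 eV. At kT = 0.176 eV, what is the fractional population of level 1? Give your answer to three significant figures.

0.00991

Eᵢ/kT = 0.52102, 5.1250.
Z = Σ e^(−Eᵢ/kT) = e^(−0.52102) + e^(−5.1250) = 0.59391 + 0.0059462 = 0.59986.
P₁ = e^(−E₁/kT) / Z = 0.0059462/0.59986 = 0.00991.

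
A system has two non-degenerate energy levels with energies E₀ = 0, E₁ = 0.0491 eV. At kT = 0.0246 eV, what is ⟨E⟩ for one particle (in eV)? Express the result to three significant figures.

0.00587 eV

Eᵢ/kT = 0, 1.9959.
Z = Σ e^(−Eᵢ/kT) = e^(−0) + e^(−1.9959) = 1.0000 + 0.13589 = 1.1359.
⟨E⟩ = Σ Eᵢ e^(−Eᵢ/kT) / Z = (0·1.0000 + 0.0491·0.13589) / 1.1359 = 0.00587 eV.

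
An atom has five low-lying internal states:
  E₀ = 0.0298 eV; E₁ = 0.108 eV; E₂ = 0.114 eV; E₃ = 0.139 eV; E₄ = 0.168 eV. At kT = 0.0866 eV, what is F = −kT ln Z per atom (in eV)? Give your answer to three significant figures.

Eᵢ/kT = 0.34411, 1.2471, 1.3164, 1.6051, 1.9400.
Z = Σ e^(−Eᵢ/kT) = e^(−0.34411) + e^(−1.2471) + e^(−1.3164) + e^(−1.6051) + e^(−1.9400) = 0.70885 + 0.28734 + 0.26810 + 0.20087 + 0.14370 = 1.6089.
F = −kT ln Z = −0.0866 × ln(1.6089) = −0.0866 × 0.47555 = -0.0412 eV.

-0.0412 eV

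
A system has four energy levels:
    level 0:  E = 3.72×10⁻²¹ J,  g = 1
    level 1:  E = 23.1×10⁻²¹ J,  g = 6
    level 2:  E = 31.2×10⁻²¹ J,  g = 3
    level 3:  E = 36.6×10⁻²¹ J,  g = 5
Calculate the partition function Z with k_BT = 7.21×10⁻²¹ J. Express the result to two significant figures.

Eᵢ/kT = 0.5160, 3.204, 4.327, 5.076.
Z = Σ gᵢe^(−Eᵢ/kT) = 1·e^(−0.5160) + 6·e^(−3.204) + 3·e^(−4.327) + 5·e^(−5.076) = 0.5969 + 0.2436 + 0.03962 + 0.03122 = 0.9113.

Z = 0.91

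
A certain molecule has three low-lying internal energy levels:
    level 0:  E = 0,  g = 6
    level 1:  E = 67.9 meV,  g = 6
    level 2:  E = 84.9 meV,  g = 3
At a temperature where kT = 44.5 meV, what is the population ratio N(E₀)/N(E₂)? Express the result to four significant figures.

13.48

n₀/n₂ = (g₀/g₂) exp[−(E₀−E₂)/kT] = (6/3) × exp(−(-84.9 meV)/(44.5 meV)) = (6/3) × exp(1.90787) = 13.48.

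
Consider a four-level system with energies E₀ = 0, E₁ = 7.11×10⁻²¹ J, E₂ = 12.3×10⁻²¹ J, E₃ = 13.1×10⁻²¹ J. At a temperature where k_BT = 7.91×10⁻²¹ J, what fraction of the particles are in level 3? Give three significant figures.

Eᵢ/kT = 0, 0.89886, 1.5550, 1.6561.
Z = Σ e^(−Eᵢ/kT) = e^(−0) + e^(−0.89886) + e^(−1.5550) + e^(−1.6561) = 1.0000 + 0.40703 + 0.21119 + 0.19088 = 1.8091.
P₃ = e^(−E₃/kT) / Z = 0.19088/1.8091 = 0.106.

0.106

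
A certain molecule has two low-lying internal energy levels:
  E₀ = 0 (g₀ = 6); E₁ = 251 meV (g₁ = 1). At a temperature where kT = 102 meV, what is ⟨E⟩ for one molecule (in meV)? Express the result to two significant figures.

Eᵢ/kT = 0, 2.461.
Z = Σ gᵢe^(−Eᵢ/kT) = 6·e^(−0) + 1·e^(−2.461) = 6.000 + 0.08535 = 6.085.
⟨E⟩ = Σ Eᵢ gᵢe^(−Eᵢ/kT) / Z = (0·6.000 + 251·0.08535) / 6.085 = 3.5 meV.

3.5 meV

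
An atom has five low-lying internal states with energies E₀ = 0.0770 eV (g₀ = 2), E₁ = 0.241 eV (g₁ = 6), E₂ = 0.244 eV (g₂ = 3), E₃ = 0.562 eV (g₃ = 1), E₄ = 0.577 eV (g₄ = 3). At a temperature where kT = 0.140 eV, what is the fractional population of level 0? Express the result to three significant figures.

Eᵢ/kT = 0.55000, 1.7214, 1.7429, 4.0143, 4.1214.
Z = Σ gᵢe^(−Eᵢ/kT) = 2·e^(−0.55000) + 6·e^(−1.7214) + 3·e^(−1.7429) + 1·e^(−4.0143) + 3·e^(−4.1214) = 1.1539 + 1.0729 + 0.52504 + 0.018056 + 0.048665 = 2.8186.
P₀ = g₀ e^(−E₀/kT) / Z = 1.1539/2.8186 = 0.409.

0.409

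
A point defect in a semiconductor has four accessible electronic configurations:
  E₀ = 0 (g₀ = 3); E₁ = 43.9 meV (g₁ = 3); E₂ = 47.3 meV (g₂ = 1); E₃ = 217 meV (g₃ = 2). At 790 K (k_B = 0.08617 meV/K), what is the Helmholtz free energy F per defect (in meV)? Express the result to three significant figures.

k_BT = 0.08617 × 790 K = 68.074 meV.
Eᵢ/kT = 0, 0.64489, 0.69483, 3.1877.
Z = Σ gᵢe^(−Eᵢ/kT) = 3·e^(−0) + 3·e^(−0.64489) + 1·e^(−0.69483) + 2·e^(−3.1877) = 3.0000 + 1.5742 + 0.49916 + 0.082533 = 5.1559.
F = −kT ln Z = −68.074 × ln(5.1559) = −68.074 × 1.6401 = -112 meV.

-112 meV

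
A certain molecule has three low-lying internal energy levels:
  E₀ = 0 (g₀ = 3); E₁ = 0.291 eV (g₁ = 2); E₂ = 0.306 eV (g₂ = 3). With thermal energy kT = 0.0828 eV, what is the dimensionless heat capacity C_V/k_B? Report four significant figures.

Eᵢ/kT = 0, 3.51449, 3.69565.
Z = Σ gᵢe^(−Eᵢ/kT) = 3·e^(−0) + 2·e^(−3.51449) + 3·e^(−3.69565) = 3.00000 + 0.0595260 + 0.0744939 = 3.13402.
⟨E⟩ = 0.0128006 eV, ⟨E²⟩ = 0.00383406 eV².
C_V/k_B = (⟨E²⟩ − ⟨E⟩²)/(kT)² = (0.00383406 − 0.000163855)/0.00685584 = 0.5353.

0.5353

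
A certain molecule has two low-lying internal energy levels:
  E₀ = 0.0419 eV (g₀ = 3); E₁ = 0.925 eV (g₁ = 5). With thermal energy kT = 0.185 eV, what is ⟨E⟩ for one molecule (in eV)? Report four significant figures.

0.05417 eV

Eᵢ/kT = 0.226486, 5.00000.
Z = Σ gᵢe^(−Eᵢ/kT) = 3·e^(−0.226486) + 5·e^(−5.00000) = 2.39199 + 0.0336897 = 2.42568.
⟨E⟩ = Σ Eᵢ gᵢe^(−Eᵢ/kT) / Z = (0.0419·2.39199 + 0.925·0.0336897) / 2.42568 = 0.05417 eV.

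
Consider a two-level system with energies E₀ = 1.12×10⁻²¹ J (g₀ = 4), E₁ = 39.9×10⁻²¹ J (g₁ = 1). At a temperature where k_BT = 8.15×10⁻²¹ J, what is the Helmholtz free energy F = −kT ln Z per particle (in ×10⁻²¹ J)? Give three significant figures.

-10.2 ×10⁻²¹ J

Eᵢ/kT = 0.13742, 4.8957.
Z = Σ gᵢe^(−Eᵢ/kT) = 4·e^(−0.13742) + 1·e^(−4.8957) = 3.4864 + 0.0074787 = 3.4939.
F = −kT ln Z = −8.15 × ln(3.4939) = −8.15 × 1.2510 = -10.2 ×10⁻²¹ J.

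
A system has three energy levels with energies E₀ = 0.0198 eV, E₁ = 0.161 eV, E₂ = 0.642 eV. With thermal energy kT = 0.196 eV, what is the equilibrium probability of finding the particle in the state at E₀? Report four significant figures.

Eᵢ/kT = 0.101020, 0.821429, 3.27551.
Z = Σ e^(−Eᵢ/kT) = e^(−0.101020) + e^(−0.821429) + e^(−3.27551) = 0.903915 + 0.439803 + 0.0377976 = 1.38152.
P₀ = e^(−E₀/kT) / Z = 0.903915/1.38152 = 0.6543.

0.6543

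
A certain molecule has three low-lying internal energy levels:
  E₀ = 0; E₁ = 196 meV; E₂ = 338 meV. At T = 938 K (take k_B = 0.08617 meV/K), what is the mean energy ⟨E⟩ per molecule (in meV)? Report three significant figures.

k_BT = 0.08617 × 938 K = 80.827 meV.
Eᵢ/kT = 0, 2.4249, 4.1818.
Z = Σ e^(−Eᵢ/kT) = e^(−0) + e^(−2.4249) + e^(−4.1818) = 1.0000 + 0.088487 + 0.015271 = 1.1038.
⟨E⟩ = Σ Eᵢ e^(−Eᵢ/kT) / Z = (0·1.0000 + 196·0.088487 + 338·0.015271) / 1.1038 = 20.4 meV.

20.4 meV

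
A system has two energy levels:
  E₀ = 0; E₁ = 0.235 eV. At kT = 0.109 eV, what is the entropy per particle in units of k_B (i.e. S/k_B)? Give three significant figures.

0.333

Eᵢ/kT = 0, 2.1560.
Z = Σ e^(−Eᵢ/kT) = e^(−0) + e^(−2.1560) = 1.0000 + 0.11579 = 1.1158.
⟨E⟩ = Σ EᵢPᵢ = 0.024387 eV.
S/k_B = ln Z + ⟨E⟩/kT = ln(1.1158) + 0.024387/0.109 = 0.10957 + 0.22373 = 0.333.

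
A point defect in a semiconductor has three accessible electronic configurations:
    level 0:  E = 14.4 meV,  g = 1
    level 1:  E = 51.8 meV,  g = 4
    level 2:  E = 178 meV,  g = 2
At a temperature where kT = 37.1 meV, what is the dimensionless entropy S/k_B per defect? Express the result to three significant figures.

Eᵢ/kT = 0.38814, 1.3962, 4.7978.
Z = Σ gᵢe^(−Eᵢ/kT) = 1·e^(−0.38814) + 4·e^(−1.3962) + 2·e^(−4.7978) = 0.67832 + 0.99014 + 0.016496 = 1.6850.
⟨E⟩ = Σ EᵢPᵢ = 37.978 meV.
S/k_B = ln Z + ⟨E⟩/kT = ln(1.6850) + 37.978/37.1 = 0.52177 + 1.0237 = 1.55.

1.55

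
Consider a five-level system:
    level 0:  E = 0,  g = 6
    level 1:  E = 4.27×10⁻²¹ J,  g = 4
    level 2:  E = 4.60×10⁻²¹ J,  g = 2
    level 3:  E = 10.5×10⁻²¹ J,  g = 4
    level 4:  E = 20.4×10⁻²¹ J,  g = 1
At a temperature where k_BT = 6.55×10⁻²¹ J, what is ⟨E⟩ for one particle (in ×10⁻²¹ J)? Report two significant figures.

2.3 ×10⁻²¹ J

Eᵢ/kT = 0, 0.6519, 0.7023, 1.603, 3.115.
Z = Σ gᵢe^(−Eᵢ/kT) = 6·e^(−0) + 4·e^(−0.6519) + 2·e^(−0.7023) + 4·e^(−1.603) + 1·e^(−3.115) = 6.000 + 2.084 + 0.9909 + 0.8052 + 0.04438 = 9.924.
⟨E⟩ = Σ Eᵢ gᵢe^(−Eᵢ/kT) / Z = (0·6.000 + 4.27·2.084 + 4.60·0.9909 + 10.5·0.8052 + 20.4·0.04438) / 9.924 = 2.3 ×10⁻²¹ J.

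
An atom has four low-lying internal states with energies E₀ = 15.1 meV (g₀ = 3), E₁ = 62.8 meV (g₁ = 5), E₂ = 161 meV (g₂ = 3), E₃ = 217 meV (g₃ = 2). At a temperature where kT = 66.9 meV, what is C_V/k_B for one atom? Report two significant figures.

0.41

Eᵢ/kT = 0.2257, 0.9387, 2.407, 3.244.
Z = Σ gᵢe^(−Eᵢ/kT) = 3·e^(−0.2257) + 5·e^(−0.9387) + 3·e^(−2.407) + 2·e^(−3.244) = 2.394 + 1.956 + 0.2703 + 0.07802 = 4.698.
⟨E⟩ = 46.71 meV, ⟨E²⟩ = 4032 meV².
C_V/k_B = (⟨E²⟩ − ⟨E⟩²)/(kT)² = (4032 − 2182)/4476 = 0.41.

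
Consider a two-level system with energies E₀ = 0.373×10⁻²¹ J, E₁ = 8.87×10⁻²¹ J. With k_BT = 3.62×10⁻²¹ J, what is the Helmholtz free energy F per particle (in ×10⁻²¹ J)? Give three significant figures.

Eᵢ/kT = 0.10304, 2.4503.
Z = Σ e^(−Eᵢ/kT) = e^(−0.10304) + e^(−2.4503) = 0.90209 + 0.086268 = 0.98836.
F = −kT ln Z = −3.62 × ln(0.98836) = −3.62 × -0.011708 = 0.0424 ×10⁻²¹ J.

0.0424 ×10⁻²¹ J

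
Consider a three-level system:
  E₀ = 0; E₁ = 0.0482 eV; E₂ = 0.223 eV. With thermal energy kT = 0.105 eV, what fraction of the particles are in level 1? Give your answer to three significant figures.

0.361

Eᵢ/kT = 0, 0.45905, 2.1238.
Z = Σ e^(−Eᵢ/kT) = e^(−0) + e^(−0.45905) + e^(−2.1238) = 1.0000 + 0.63188 + 0.11958 = 1.7515.
P₁ = e^(−E₁/kT) / Z = 0.63188/1.7515 = 0.361.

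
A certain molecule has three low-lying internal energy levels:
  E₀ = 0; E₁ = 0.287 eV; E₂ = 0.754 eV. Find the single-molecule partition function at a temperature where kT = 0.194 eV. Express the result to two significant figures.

Z = 1.2

Eᵢ/kT = 0, 1.479, 3.887.
Z = Σ e^(−Eᵢ/kT) = e^(−0) + e^(−1.479) + e^(−3.887) = 1.000 + 0.2279 + 0.02051 = 1.248.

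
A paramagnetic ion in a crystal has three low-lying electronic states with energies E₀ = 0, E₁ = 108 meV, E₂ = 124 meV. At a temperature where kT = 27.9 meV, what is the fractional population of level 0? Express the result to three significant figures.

0.968

Eᵢ/kT = 0, 3.8710, 4.4444.
Z = Σ e^(−Eᵢ/kT) = e^(−0) + e^(−3.8710) + e^(−4.4444) = 1.0000 + 0.020838 + 0.011744 = 1.0326.
P₀ = e^(−E₀/kT) / Z = 1.0000/1.0326 = 0.968.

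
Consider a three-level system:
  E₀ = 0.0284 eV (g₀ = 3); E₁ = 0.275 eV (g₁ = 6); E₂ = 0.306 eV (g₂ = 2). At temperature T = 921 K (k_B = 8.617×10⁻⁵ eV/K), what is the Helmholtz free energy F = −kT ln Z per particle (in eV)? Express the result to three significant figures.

k_BT = 8.617×10⁻⁵ × 921 K = 0.079363 eV.
Eᵢ/kT = 0.35785, 3.4651, 3.8557.
Z = Σ gᵢe^(−Eᵢ/kT) = 3·e^(−0.35785) + 6·e^(−3.4651) + 2·e^(−3.8557) = 2.0975 + 0.18762 + 0.042318 = 2.3274.
F = −kT ln Z = −0.079363 × ln(2.3274) = −0.079363 × 0.84475 = -0.0670 eV.

-0.0670 eV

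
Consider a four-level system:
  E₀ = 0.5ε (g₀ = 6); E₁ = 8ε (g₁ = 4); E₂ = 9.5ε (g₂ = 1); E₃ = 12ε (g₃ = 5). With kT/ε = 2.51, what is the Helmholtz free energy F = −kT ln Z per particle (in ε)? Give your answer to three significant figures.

-4.11 ε

Eᵢ/kT = 0.19920, 3.1873, 3.7849, 4.7809.
Z = Σ gᵢe^(−Eᵢ/kT) = 6·e^(−0.19920) + 4·e^(−3.1873) + 1·e^(−3.7849) + 5·e^(−4.7809) = 4.9163 + 0.16513 + 0.022711 + 0.041942 = 5.1461.
F = −kT ln Z = −2.51 × ln(5.1461) = −2.51 × 1.6382 = -4.11 ε.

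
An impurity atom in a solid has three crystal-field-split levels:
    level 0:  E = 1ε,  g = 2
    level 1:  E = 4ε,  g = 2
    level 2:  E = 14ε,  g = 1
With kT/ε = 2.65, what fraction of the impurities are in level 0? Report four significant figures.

0.7541

Eᵢ/kT = 0.377358, 1.50943, 5.28302.
Z = Σ gᵢe^(−Eᵢ/kT) = 2·e^(−0.377358) + 2·e^(−1.50943) + 1·e^(−5.28302) = 1.37134 + 0.442072 + 0.00507707 = 1.81849.
P₀ = g₀ e^(−E₀/kT) / Z = 1.37134/1.81849 = 0.7541.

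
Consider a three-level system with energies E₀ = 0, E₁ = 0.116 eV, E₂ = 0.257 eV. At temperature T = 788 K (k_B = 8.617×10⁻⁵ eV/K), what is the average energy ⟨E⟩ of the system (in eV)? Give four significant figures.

0.02230 eV

k_BT = 8.617×10⁻⁵ × 788 K = 0.0679020 eV.
Eᵢ/kT = 0, 1.70834, 3.78487.
Z = Σ e^(−Eᵢ/kT) = e^(−0) + e^(−1.70834) + e^(−3.78487) = 1.00000 + 0.181166 + 0.0227118 = 1.20388.
⟨E⟩ = Σ Eᵢ e^(−Eᵢ/kT) / Z = (0·1.00000 + 0.116·0.181166 + 0.257·0.0227118) / 1.20388 = 0.02230 eV.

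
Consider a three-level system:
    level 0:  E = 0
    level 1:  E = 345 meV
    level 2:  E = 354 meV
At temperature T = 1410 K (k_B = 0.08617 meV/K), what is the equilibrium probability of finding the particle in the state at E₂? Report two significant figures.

0.049

k_BT = 0.08617 × 1410 K = 121.5 meV.
Eᵢ/kT = 0, 2.840, 2.914.
Z = Σ e^(−Eᵢ/kT) = e^(−0) + e^(−2.840) + e^(−2.914) = 1.000 + 0.05843 + 0.05426 = 1.113.
P₂ = e^(−E₂/kT) / Z = 0.05426/1.113 = 0.049.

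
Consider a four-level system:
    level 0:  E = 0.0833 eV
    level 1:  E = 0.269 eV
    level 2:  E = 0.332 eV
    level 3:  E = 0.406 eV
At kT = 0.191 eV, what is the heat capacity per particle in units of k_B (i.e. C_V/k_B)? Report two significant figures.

0.42

Eᵢ/kT = 0.4361, 1.408, 1.738, 2.126.
Z = Σ e^(−Eᵢ/kT) = e^(−0.4361) + e^(−1.408) + e^(−1.738) + e^(−2.126) = 0.6466 + 0.2446 + 0.1759 + 0.1193 = 1.186.
⟨E⟩ = 0.1910 eV, ⟨E²⟩ = 0.05164 eV².
C_V/k_B = (⟨E²⟩ − ⟨E⟩²)/(kT)² = (0.05164 − 0.03648)/0.03648 = 0.42.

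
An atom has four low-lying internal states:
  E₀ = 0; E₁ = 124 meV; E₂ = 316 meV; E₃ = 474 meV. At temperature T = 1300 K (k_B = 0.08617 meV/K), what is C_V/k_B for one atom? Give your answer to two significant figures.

0.63

k_BT = 0.08617 × 1300 K = 112.0 meV.
Eᵢ/kT = 0, 1.107, 2.821, 4.232.
Z = Σ e^(−Eᵢ/kT) = e^(−0) + e^(−1.107) + e^(−2.821) + e^(−4.232) = 1.000 + 0.3305 + 0.05955 + 0.01452 = 1.405.
⟨E⟩ = 47.46 meV, ⟨E²⟩ = 10170 meV².
C_V/k_B = (⟨E²⟩ − ⟨E⟩²)/(kT)² = (10170 − 2252)/12540 = 0.63.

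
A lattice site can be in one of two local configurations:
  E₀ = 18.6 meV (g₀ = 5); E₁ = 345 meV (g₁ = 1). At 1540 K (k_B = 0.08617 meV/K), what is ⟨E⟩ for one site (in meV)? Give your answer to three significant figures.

k_BT = 0.08617 × 1540 K = 132.70 meV.
Eᵢ/kT = 0.14017, 2.5998.
Z = Σ gᵢe^(−Eᵢ/kT) = 5·e^(−0.14017) + 1·e^(−2.5998) = 4.3461 + 0.074288 = 4.4204.
⟨E⟩ = Σ Eᵢ gᵢe^(−Eᵢ/kT) / Z = (18.6·4.3461 + 345·0.074288) / 4.4204 = 24.1 meV.

24.1 meV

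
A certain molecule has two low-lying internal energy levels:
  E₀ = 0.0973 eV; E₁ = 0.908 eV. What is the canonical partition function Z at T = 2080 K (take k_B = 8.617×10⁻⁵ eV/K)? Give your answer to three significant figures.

k_BT = 8.617×10⁻⁵ × 2080 K = 0.17923 eV.
Eᵢ/kT = 0.54288, 5.0661.
Z = Σ e^(−Eᵢ/kT) = e^(−0.54288) + e^(−5.0661) = 0.58107 + 0.0063070 = 0.58738.

Z = 0.587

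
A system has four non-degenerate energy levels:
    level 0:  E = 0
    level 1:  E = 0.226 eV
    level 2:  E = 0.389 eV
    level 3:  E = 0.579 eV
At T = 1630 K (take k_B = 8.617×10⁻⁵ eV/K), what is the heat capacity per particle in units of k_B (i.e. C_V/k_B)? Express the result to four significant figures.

k_BT = 8.617×10⁻⁵ × 1630 K = 0.140457 eV.
Eᵢ/kT = 0, 1.60903, 2.76953, 4.12226.
Z = Σ e^(−Eᵢ/kT) = e^(−0) + e^(−1.60903) + e^(−2.76953) + e^(−4.12226) = 1.00000 + 0.200082 + 0.0626915 + 0.0162078 = 1.27898.
⟨E⟩ = 0.0617600 eV, ⟨E²⟩ = 0.0196559 eV².
C_V/k_B = (⟨E²⟩ − ⟨E⟩²)/(kT)² = (0.0196559 − 0.00381430)/0.0197282 = 0.8030.

0.8030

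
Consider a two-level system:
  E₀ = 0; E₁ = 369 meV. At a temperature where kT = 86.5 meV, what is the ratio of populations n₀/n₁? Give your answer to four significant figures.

n₀/n₁ = exp[−(E₀−E₁)/kT] = exp(−(-369 meV)/(86.5 meV)) = exp(4.26590) = 71.23.

71.23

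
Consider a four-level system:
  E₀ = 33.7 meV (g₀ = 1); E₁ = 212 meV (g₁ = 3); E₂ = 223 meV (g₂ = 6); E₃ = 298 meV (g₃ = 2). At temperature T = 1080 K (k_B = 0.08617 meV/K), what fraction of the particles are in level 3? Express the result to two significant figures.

k_BT = 0.08617 × 1080 K = 93.06 meV.
Eᵢ/kT = 0.3621, 2.278, 2.396, 3.202.
Z = Σ gᵢe^(−Eᵢ/kT) = 1·e^(−0.3621) + 3·e^(−2.278) + 6·e^(−2.396) + 2·e^(−3.202) = 0.6962 + 0.3075 + 0.5465 + 0.08136 = 1.632.
P₃ = g₃ e^(−E₃/kT) / Z = 0.08136/1.632 = 0.050.

0.050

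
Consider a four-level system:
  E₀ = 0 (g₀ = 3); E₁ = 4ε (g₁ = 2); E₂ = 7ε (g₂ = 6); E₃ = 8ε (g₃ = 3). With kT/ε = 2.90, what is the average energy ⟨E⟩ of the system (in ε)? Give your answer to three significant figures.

Eᵢ/kT = 0, 1.3793, 2.4138, 2.7586.
Z = Σ gᵢe^(−Eᵢ/kT) = 3·e^(−0) + 2·e^(−1.3793) + 6·e^(−2.4138) + 3·e^(−2.7586) = 3.0000 + 0.50351 + 0.53685 + 0.19014 = 4.2305.
⟨E⟩ = Σ Eᵢ gᵢe^(−Eᵢ/kT) / Z = (0·3.0000 + 4·0.50351 + 7·0.53685 + 8·0.19014) / 4.2305 = 1.72 ε.

1.72 ε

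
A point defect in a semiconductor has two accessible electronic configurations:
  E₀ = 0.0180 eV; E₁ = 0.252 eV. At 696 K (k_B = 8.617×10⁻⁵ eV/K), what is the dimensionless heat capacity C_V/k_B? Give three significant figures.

0.296

k_BT = 8.617×10⁻⁵ × 696 K = 0.059974 eV.
Eᵢ/kT = 0.30013, 4.2018.
Z = Σ e^(−Eᵢ/kT) = e^(−0.30013) + e^(−4.2018) = 0.74072 + 0.014969 = 0.75569.
⟨E⟩ = 0.022635 eV, ⟨E²⟩ = 0.0015755 eV².
C_V/k_B = (⟨E²⟩ − ⟨E⟩²)/(kT)² = (0.0015755 − 0.00051234)/0.0035969 = 0.296.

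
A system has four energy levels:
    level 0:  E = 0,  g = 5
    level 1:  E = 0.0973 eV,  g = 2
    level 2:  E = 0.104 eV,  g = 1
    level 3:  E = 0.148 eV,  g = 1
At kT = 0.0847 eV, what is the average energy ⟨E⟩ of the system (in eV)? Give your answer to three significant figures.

0.0193 eV

Eᵢ/kT = 0, 1.1488, 1.2279, 1.7473.
Z = Σ gᵢe^(−Eᵢ/kT) = 5·e^(−0) + 2·e^(−1.1488) + 1·e^(−1.2279) + 1·e^(−1.7473) = 5.0000 + 0.63403 + 0.29291 + 0.17424 = 6.1012.
⟨E⟩ = Σ Eᵢ gᵢe^(−Eᵢ/kT) / Z = (0·5.0000 + 0.0973·0.63403 + 0.104·0.29291 + 0.148·0.17424) / 6.1012 = 0.0193 eV.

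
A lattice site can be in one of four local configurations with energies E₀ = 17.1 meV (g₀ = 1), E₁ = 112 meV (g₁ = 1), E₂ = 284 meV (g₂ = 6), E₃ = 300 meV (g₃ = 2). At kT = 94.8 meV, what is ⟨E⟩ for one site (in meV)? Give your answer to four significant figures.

Eᵢ/kT = 0.180380, 1.18143, 2.99578, 3.16456.
Z = Σ gᵢe^(−Eᵢ/kT) = 1·e^(−0.180380) + 1·e^(−1.18143) + 6·e^(−2.99578) + 2·e^(−3.16456) = 0.834953 + 0.306840 + 0.299986 + 0.0844654 = 1.52624.
⟨E⟩ = Σ Eᵢ gᵢe^(−Eᵢ/kT) / Z = (17.1·0.834953 + 112·0.306840 + 284·0.299986 + 300·0.0844654) / 1.52624 = 104.3 meV.

104.3 meV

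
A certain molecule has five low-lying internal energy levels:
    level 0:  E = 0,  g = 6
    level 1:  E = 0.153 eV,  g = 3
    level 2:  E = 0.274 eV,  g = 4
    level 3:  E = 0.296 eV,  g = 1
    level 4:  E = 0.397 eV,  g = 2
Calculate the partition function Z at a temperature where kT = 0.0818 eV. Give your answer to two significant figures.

Z = 6.6

Eᵢ/kT = 0, 1.870, 3.350, 3.619, 4.853.
Z = Σ gᵢe^(−Eᵢ/kT) = 6·e^(−0) + 3·e^(−1.870) + 4·e^(−3.350) + 1·e^(−3.619) + 2·e^(−4.853) = 6.000 + 0.4624 + 0.1403 + 0.02681 + 0.01561 = 6.645.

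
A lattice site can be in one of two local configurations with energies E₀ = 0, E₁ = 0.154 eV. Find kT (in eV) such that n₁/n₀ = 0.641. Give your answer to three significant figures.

n₁/n₀ = exp[−(E₁−E₀)/kT] = 0.641.
⇒ (E₁−E₀)/kT = ln(1/0.641) = ln(1.5601) = 0.44475.
kT = 0.154 eV / 0.44475 = 0.346 eV.

0.346 eV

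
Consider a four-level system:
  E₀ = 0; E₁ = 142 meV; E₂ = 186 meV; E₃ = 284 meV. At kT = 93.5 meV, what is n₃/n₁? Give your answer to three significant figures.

n₃/n₁ = exp[−(E₃−E₁)/kT] = exp(−(142 meV)/(93.5 meV)) = exp(-1.5187) = 0.219.

0.219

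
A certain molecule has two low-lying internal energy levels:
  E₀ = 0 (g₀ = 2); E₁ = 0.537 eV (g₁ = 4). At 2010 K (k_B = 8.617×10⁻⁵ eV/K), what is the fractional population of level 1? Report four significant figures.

0.08262

k_BT = 8.617×10⁻⁵ × 2010 K = 0.173202 eV.
Eᵢ/kT = 0, 3.10043.
Z = Σ gᵢe^(−Eᵢ/kT) = 2·e^(−0) + 4·e^(−3.10043) = 2.00000 + 0.180119 = 2.18012.
P₁ = g₁ e^(−E₁/kT) / Z = 0.180119/2.18012 = 0.08262.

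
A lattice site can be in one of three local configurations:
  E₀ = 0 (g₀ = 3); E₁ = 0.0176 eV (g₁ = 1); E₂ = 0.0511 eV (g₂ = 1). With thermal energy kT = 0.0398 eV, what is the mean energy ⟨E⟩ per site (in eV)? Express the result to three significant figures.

Eᵢ/kT = 0, 0.44221, 1.2839.
Z = Σ gᵢe^(−Eᵢ/kT) = 3·e^(−0) + 1·e^(−0.44221) + 1·e^(−1.2839) = 3.0000 + 0.64261 + 0.27696 = 3.9196.
⟨E⟩ = Σ Eᵢ gᵢe^(−Eᵢ/kT) / Z = (0·3.0000 + 0.0176·0.64261 + 0.0511·0.27696) / 3.9196 = 0.00650 eV.

0.00650 eV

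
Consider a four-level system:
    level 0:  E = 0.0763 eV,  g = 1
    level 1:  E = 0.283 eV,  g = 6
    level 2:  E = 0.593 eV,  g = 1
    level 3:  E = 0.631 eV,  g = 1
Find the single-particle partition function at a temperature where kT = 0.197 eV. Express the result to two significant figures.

Z = 2.2

Eᵢ/kT = 0.3873, 1.437, 3.010, 3.203.
Z = Σ gᵢe^(−Eᵢ/kT) = 1·e^(−0.3873) + 6·e^(−1.437) + 1·e^(−3.010) + 1·e^(−3.203) = 0.6789 + 1.426 + 0.04929 + 0.04064 = 2.195.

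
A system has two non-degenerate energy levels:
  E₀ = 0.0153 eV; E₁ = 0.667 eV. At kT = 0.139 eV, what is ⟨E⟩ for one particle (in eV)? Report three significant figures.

Eᵢ/kT = 0.11007, 4.7986.
Z = Σ e^(−Eᵢ/kT) = e^(−0.11007) + e^(−4.7986) = 0.89577 + 0.0082413 = 0.90401.
⟨E⟩ = Σ Eᵢ e^(−Eᵢ/kT) / Z = (0.0153·0.89577 + 0.667·0.0082413) / 0.90401 = 0.0212 eV.

0.0212 eV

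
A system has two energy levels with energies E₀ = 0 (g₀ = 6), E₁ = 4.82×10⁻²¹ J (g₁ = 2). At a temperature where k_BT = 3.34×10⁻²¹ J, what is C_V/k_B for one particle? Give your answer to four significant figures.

Eᵢ/kT = 0, 1.44311.
Z = Σ gᵢe^(−Eᵢ/kT) = 6·e^(−0) + 2·e^(−1.44311) = 6.00000 + 0.472384 = 6.47238.
⟨E⟩ = 0.351786, ⟨E²⟩ = 1.69561.
C_V/k_B = (⟨E²⟩ − ⟨E⟩²)/(kT)² = (1.69561 − 0.123753)/11.1556 = 0.1409.

0.1409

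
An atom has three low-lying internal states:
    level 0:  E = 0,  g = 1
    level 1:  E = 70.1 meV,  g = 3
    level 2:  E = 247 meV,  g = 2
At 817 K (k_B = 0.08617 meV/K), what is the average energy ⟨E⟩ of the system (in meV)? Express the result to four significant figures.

42.66 meV

k_BT = 0.08617 × 817 K = 70.4009 meV.
Eᵢ/kT = 0, 0.995726, 3.50848.
Z = Σ gᵢe^(−Eᵢ/kT) = 1·e^(−0) + 3·e^(−0.995726) + 2·e^(−3.50848) = 1.00000 + 1.10837 + 0.0598848 = 2.16825.
⟨E⟩ = Σ Eᵢ gᵢe^(−Eᵢ/kT) / Z = (0·1.00000 + 70.1·1.10837 + 247·0.0598848) / 2.16825 = 42.66 meV.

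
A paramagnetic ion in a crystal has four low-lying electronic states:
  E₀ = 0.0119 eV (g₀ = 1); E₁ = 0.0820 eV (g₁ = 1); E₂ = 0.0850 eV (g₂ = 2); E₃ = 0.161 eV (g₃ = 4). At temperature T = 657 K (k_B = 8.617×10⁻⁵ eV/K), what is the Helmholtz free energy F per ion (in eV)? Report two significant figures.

-0.031 eV

k_BT = 8.617×10⁻⁵ × 657 K = 0.05661 eV.
Eᵢ/kT = 0.2102, 1.449, 1.502, 2.844.
Z = Σ gᵢe^(−Eᵢ/kT) = 1·e^(−0.2102) + 1·e^(−1.449) + 2·e^(−1.502) + 4·e^(−2.844) = 0.8104 + 0.2348 + 0.4454 + 0.2328 = 1.723.
F = −kT ln Z = −0.05661 × ln(1.723) = −0.05661 × 0.5441 = -0.031 eV.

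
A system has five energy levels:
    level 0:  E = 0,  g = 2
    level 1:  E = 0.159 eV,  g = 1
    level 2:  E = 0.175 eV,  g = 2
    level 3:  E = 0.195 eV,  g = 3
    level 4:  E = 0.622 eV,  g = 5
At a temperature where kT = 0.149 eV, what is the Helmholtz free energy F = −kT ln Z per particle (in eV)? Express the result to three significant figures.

-0.201 eV

Eᵢ/kT = 0, 1.0671, 1.1745, 1.3087, 4.1745.
Z = Σ gᵢe^(−Eᵢ/kT) = 2·e^(−0) + 1·e^(−1.0671) + 2·e^(−1.1745) + 3·e^(−1.3087) + 5·e^(−4.1745) = 2.0000 + 0.34400 + 0.61795 + 0.81051 + 0.076914 = 3.8494.
F = −kT ln Z = −0.149 × ln(3.8494) = −0.149 × 1.3479 = -0.201 eV.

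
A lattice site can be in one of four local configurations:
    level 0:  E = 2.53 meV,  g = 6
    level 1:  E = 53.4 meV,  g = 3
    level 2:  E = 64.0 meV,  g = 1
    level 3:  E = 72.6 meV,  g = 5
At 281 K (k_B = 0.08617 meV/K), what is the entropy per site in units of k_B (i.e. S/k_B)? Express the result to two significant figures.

k_BT = 0.08617 × 281 K = 24.21 meV.
Eᵢ/kT = 0.1045, 2.206, 2.644, 2.999.
Z = Σ gᵢe^(−Eᵢ/kT) = 6·e^(−0.1045) + 3·e^(−2.206) + 1·e^(−2.644) + 5·e^(−2.999) = 5.405 + 0.3304 + 0.07108 + 0.2492 = 6.056.
⟨E⟩ = Σ EᵢPᵢ = 8.910 meV.
S/k_B = ln Z + ⟨E⟩/kT = ln(6.056) + 8.910/24.21 = 1.801 + 0.3680 = 2.2.

2.2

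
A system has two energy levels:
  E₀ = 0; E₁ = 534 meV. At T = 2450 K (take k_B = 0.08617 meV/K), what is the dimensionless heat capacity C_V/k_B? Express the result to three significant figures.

0.437

k_BT = 0.08617 × 2450 K = 211.12 meV.
Eᵢ/kT = 0, 2.5294.
Z = Σ e^(−Eᵢ/kT) = e^(−0) + e^(−2.5294) = 1.0000 + 0.079707 = 1.0797.
⟨E⟩ = 39.422 meV, ⟨E²⟩ = 21051 meV².
C_V/k_B = (⟨E²⟩ − ⟨E⟩²)/(kT)² = (21051 − 1554.1)/44572 = 0.437.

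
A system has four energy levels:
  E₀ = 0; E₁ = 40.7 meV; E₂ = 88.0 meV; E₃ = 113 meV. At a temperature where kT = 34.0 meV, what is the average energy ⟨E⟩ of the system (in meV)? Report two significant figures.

16 meV

Eᵢ/kT = 0, 1.197, 2.588, 3.324.
Z = Σ e^(−Eᵢ/kT) = e^(−0) + e^(−1.197) + e^(−2.588) + e^(−3.324) = 1.000 + 0.3021 + 0.07517 + 0.03601 = 1.413.
⟨E⟩ = Σ Eᵢ e^(−Eᵢ/kT) / Z = (0·1.000 + 40.7·0.3021 + 88.0·0.07517 + 113·0.03601) / 1.413 = 16 meV.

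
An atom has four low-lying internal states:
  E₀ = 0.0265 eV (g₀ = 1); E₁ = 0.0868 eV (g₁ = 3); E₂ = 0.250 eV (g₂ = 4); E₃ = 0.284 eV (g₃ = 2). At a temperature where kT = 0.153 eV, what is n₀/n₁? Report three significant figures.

0.494

n₀/n₁ = (g₀/g₁) exp[−(E₀−E₁)/kT] = (1/3) × exp(−(-0.0603 eV)/(0.153 eV)) = (1/3) × exp(0.39412) = 0.494.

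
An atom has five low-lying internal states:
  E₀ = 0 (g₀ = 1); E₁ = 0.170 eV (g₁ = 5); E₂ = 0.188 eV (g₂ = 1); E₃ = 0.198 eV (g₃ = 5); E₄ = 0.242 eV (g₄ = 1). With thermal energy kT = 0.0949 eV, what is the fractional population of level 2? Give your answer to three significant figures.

Eᵢ/kT = 0, 1.7914, 1.9810, 2.0864, 2.5501.
Z = Σ gᵢe^(−Eᵢ/kT) = 1·e^(−0) + 5·e^(−1.7914) + 1·e^(−1.9810) + 5·e^(−2.0864) + 1·e^(−2.5501) = 1.0000 + 0.83363 + 0.13793 + 0.62067 + 0.078074 = 2.6703.
P₂ = g₂ e^(−E₂/kT) / Z = 0.13793/2.6703 = 0.0517.

0.0517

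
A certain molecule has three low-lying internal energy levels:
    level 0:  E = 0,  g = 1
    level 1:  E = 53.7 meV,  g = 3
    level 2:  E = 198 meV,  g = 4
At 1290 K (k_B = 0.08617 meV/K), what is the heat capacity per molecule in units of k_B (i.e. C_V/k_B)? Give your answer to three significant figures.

k_BT = 0.08617 × 1290 K = 111.16 meV.
Eᵢ/kT = 0, 0.48309, 1.7812.
Z = Σ gᵢe^(−Eᵢ/kT) = 1·e^(−0) + 3·e^(−0.48309) + 4·e^(−1.7812) = 1.0000 + 1.8506 + 0.67374 = 3.5243.
⟨E⟩ = 66.049 meV, ⟨E²⟩ = 9008.8 meV².
C_V/k_B = (⟨E²⟩ − ⟨E⟩²)/(kT)² = (9008.8 − 4362.5)/12357 = 0.376.

0.376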